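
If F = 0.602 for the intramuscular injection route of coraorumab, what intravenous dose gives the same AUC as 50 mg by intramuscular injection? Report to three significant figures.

D_iv = 30.1 mg

Systemic exposure from an extravascular dose = F × D_ev, so the equivalent IV dose is F × D_ev.
D_iv = F × D_ev = 0.602 × 50 = 30.1 mg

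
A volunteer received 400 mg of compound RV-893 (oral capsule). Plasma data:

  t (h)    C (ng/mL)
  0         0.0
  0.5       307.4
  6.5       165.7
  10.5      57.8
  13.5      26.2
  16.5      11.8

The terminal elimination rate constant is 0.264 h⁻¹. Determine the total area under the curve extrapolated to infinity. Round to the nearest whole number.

AUC = 2171 ng/mL·h

Trapezoidal AUC_0→16.5:
  [0→0.5]: (0.0+307.4)/2 × 0.5 = 76.85
  [0.5→6.5]: (307.4+165.7)/2 × 6 = 1419.3
  [6.5→10.5]: (165.7+57.8)/2 × 4 = 447.0
  [10.5→13.5]: (57.8+26.2)/2 × 3 = 126.0
  [13.5→16.5]: (26.2+11.8)/2 × 3 = 57.0
  Sum = 2126.15 ng/mL·h
Extrapolated tail: C_last / k_e = 11.8 / 0.264 = 44.697
AUC_0→∞ = 2126.15 + 44.697 = 2170.847 ng/mL·h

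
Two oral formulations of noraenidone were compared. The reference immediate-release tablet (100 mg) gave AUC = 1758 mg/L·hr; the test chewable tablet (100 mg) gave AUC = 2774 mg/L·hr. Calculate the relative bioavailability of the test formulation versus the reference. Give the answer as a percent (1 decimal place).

F_rel = (AUC_test/D_test) / (AUC_ref/D_ref)
      = (2774/100) / (1758/100)
      = 27.74 / 17.58 = 1.5779 = 157.79%

F_rel = 157.8%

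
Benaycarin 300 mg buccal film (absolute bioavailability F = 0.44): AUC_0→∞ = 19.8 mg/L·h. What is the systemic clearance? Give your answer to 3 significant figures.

CL = F × Dose / AUC_0→∞
   = 0.44 × 300 / 19.8 = 6.66667 L/h

CL = 6.67 L/h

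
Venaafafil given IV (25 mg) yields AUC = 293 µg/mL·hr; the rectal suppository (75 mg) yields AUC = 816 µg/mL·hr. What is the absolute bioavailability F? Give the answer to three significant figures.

F = (AUC_ev / D_ev) / (AUC_iv / D_iv)
  = (816/75) / (293/25)
  = 10.88 / 11.72 = 0.9283

F = 0.928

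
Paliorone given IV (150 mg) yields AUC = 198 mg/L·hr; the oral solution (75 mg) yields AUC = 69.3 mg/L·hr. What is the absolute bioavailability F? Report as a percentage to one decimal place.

F = (AUC_ev / D_ev) / (AUC_iv / D_iv)
  = (69.3/75) / (198/150)
  = 0.924 / 1.32 = 0.7000
  = 70.00%

F = 70.0%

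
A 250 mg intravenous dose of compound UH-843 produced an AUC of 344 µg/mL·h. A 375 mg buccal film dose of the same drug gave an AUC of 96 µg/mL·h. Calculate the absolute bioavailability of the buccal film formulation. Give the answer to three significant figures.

F = (AUC_ev / D_ev) / (AUC_iv / D_iv)
  = (96/375) / (344/250)
  = 0.256 / 1.376 = 0.1860

F = 0.186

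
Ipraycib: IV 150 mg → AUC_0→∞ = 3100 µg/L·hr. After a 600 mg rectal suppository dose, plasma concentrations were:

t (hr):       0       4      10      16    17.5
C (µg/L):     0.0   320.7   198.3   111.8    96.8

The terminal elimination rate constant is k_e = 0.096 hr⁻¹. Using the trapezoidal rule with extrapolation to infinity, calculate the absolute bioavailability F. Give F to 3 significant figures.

F = 0.346

Trapezoidal AUC_0→17.5 (rectal suppository):
  [0→4]: (0.0+320.7)/2 × 4 = 641.4
  [4→10]: (320.7+198.3)/2 × 6 = 1557.0
  [10→16]: (198.3+111.8)/2 × 6 = 930.3
  [16→17.5]: (111.8+96.8)/2 × 1.5 = 156.45
  Sum = 3285.15 µg/L·hr
Tail: C_last/k_e = 96.8/0.096 = 1008.333
AUC_0→∞ (rectal suppository) = 3285.15 + 1008.333 = 4293.483 µg/L·hr
F = (AUC_ev/D_ev)/(AUC_iv/D_iv) = (4293.483/600)/(3100/150) = 7.155805/20.6667 = 0.3462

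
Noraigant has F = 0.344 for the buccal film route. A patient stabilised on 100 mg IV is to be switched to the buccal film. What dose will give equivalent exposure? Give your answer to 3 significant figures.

For equal systemic exposure: F × D_ev = D_iv
D_ev = D_iv / F = 100 / 0.344 = 290.698 mg

D_buccal = 291 mg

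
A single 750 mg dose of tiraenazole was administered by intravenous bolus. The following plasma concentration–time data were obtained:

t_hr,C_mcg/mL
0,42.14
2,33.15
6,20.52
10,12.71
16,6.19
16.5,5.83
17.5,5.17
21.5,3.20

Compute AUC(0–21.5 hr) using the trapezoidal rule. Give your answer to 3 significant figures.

AUC = 331 mcg/mL·hr

Trapezoidal AUC_0→21.5:
  [0→2]: (42.14+33.15)/2 × 2 = 75.29
  [2→6]: (33.15+20.52)/2 × 4 = 107.34
  [6→10]: (20.52+12.71)/2 × 4 = 66.46
  [10→16]: (12.71+6.19)/2 × 6 = 56.7
  [16→16.5]: (6.19+5.83)/2 × 0.5 = 3.005
  [16.5→17.5]: (5.83+5.17)/2 × 1 = 5.5
  [17.5→21.5]: (5.17+3.20)/2 × 4 = 16.74
  Sum = 331.035 mcg/mL·hr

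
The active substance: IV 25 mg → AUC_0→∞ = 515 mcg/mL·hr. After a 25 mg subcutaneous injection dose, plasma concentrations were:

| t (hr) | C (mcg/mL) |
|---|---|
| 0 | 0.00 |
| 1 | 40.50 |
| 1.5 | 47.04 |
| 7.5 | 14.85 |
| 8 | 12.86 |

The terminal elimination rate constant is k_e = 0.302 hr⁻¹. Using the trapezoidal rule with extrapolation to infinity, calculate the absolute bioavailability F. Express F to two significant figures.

Trapezoidal AUC_0→8 (subcutaneous injection):
  [0→1]: (0.00+40.50)/2 × 1 = 20.25
  [1→1.5]: (40.50+47.04)/2 × 0.5 = 21.885
  [1.5→7.5]: (47.04+14.85)/2 × 6 = 185.67
  [7.5→8]: (14.85+12.86)/2 × 0.5 = 6.9275
  Sum = 234.7325 mcg/mL·hr
Tail: C_last/k_e = 12.86/0.302 = 42.583
AUC_0→∞ (subcutaneous injection) = 234.7325 + 42.583 = 277.3155 mcg/mL·hr
F = (AUC_ev/D_ev)/(AUC_iv/D_iv) = (277.3155/25)/(515/25) = 11.09262/20.6 = 0.5385

F = 0.54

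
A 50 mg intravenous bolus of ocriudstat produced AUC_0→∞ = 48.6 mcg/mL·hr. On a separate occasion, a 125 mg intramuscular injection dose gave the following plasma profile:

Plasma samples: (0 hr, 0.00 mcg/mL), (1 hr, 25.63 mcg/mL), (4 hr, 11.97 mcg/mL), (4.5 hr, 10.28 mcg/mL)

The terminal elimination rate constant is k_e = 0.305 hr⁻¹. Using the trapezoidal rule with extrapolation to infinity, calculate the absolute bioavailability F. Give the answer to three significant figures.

Trapezoidal AUC_0→4.5 (intramuscular injection):
  [0→1]: (0.00+25.63)/2 × 1 = 12.815
  [1→4]: (25.63+11.97)/2 × 3 = 56.4
  [4→4.5]: (11.97+10.28)/2 × 0.5 = 5.5625
  Sum = 74.7775 mcg/mL·hr
Tail: C_last/k_e = 10.28/0.305 = 33.705
AUC_0→∞ (intramuscular injection) = 74.7775 + 33.705 = 108.4825 mcg/mL·hr
F = (AUC_ev/D_ev)/(AUC_iv/D_iv) = (108.4825/125)/(48.6/50) = 0.86786/0.972 = 0.8929

F = 0.893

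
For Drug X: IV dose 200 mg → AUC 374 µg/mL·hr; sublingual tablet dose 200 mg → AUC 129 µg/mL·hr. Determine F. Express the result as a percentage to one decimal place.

F = 34.5%

F = (AUC_ev / D_ev) / (AUC_iv / D_iv)
  = (129/200) / (374/200)
  = 0.645 / 1.87 = 0.3449
  = 34.49%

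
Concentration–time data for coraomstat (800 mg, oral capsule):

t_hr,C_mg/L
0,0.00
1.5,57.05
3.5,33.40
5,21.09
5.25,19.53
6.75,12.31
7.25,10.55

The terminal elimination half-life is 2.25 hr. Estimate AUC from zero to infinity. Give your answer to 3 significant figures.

Trapezoidal AUC_0→7.25:
  [0→1.5]: (0.00+57.05)/2 × 1.5 = 42.7875
  [1.5→3.5]: (57.05+33.40)/2 × 2 = 90.45
  [3.5→5]: (33.40+21.09)/2 × 1.5 = 40.8675
  [5→5.25]: (21.09+19.53)/2 × 0.25 = 5.0775
  [5.25→6.75]: (19.53+12.31)/2 × 1.5 = 23.88
  [6.75→7.25]: (12.31+10.55)/2 × 0.5 = 5.715
  Sum = 208.7775 mg/L·hr
k_e = ln2 / t½ = 0.693147 / 2.25 = 0.3081 hr^-1
Extrapolated tail: C_last / k_e = 10.55 / 0.3081 = 34.242
AUC_0→∞ = 208.7775 + 34.242 = 243.0195 mg/L·hr

AUC = 243 mg/L·hr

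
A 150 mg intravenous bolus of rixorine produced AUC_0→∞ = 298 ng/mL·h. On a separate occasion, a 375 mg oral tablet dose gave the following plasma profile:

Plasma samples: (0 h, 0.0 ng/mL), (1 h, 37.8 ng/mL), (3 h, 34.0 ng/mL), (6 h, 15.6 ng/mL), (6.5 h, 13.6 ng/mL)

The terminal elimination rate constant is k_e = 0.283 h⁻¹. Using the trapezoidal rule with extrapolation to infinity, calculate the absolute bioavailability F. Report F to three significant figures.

F = 0.296

Trapezoidal AUC_0→6.5 (oral tablet):
  [0→1]: (0.0+37.8)/2 × 1 = 18.9
  [1→3]: (37.8+34.0)/2 × 2 = 71.8
  [3→6]: (34.0+15.6)/2 × 3 = 74.4
  [6→6.5]: (15.6+13.6)/2 × 0.5 = 7.3
  Sum = 172.4 ng/mL·h
Tail: C_last/k_e = 13.6/0.283 = 48.057
AUC_0→∞ (oral tablet) = 172.4 + 48.057 = 220.457 ng/mL·h
F = (AUC_ev/D_ev)/(AUC_iv/D_iv) = (220.457/375)/(298/150) = 0.587885/1.98667 = 0.2959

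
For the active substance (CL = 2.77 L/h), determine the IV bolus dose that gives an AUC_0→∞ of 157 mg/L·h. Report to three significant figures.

Dose = 435 mg

Dose_iv = CL × AUC_0→∞
     = 2.77 × 157 = 434.89 mg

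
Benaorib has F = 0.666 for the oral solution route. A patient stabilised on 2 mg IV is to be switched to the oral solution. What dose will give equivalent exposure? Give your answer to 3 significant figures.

For equal systemic exposure: F × D_ev = D_iv
D_ev = D_iv / F = 2 / 0.666 = 3.003 mg

D_oral = 3.00 mg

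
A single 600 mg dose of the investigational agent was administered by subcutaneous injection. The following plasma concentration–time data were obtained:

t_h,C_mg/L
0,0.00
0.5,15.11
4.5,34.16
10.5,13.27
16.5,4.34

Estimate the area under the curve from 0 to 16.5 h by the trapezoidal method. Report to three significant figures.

AUC = 297 mg/L·h

Trapezoidal AUC_0→16.5:
  [0→0.5]: (0.00+15.11)/2 × 0.5 = 3.7775
  [0.5→4.5]: (15.11+34.16)/2 × 4 = 98.54
  [4.5→10.5]: (34.16+13.27)/2 × 6 = 142.29
  [10.5→16.5]: (13.27+4.34)/2 × 6 = 52.83
  Sum = 297.4375 mg/L·h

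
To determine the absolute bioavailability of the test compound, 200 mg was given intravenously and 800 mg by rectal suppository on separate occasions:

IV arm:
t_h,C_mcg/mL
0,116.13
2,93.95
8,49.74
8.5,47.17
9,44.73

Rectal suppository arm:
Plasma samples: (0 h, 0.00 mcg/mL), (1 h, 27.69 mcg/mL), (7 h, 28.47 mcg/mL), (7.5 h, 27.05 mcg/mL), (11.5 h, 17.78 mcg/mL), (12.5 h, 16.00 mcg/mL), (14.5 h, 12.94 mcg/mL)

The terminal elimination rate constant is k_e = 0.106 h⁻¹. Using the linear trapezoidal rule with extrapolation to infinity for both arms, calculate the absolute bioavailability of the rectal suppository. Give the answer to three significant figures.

Trapezoidal AUC_0→9 (IV):
  [0→2]: (116.13+93.95)/2 × 2 = 210.08
  [2→8]: (93.95+49.74)/2 × 6 = 431.07
  [8→8.5]: (49.74+47.17)/2 × 0.5 = 24.2275
  [8.5→9]: (47.17+44.73)/2 × 0.5 = 22.975
  Sum = 688.3525 mcg/mL·h
IV tail: 44.73/0.106 = 421.981; AUC_iv,0→∞ = 688.3525 + 421.981 = 1110.3335 mcg/mL·h
Trapezoidal AUC_0→14.5 (rectal suppository):
  [0→1]: (0.00+27.69)/2 × 1 = 13.845
  [1→7]: (27.69+28.47)/2 × 6 = 168.48
  [7→7.5]: (28.47+27.05)/2 × 0.5 = 13.88
  [7.5→11.5]: (27.05+17.78)/2 × 4 = 89.66
  [11.5→12.5]: (17.78+16.00)/2 × 1 = 16.89
  [12.5→14.5]: (16.00+12.94)/2 × 2 = 28.94
  Sum = 331.695 mcg/mL·h
rectal suppository tail: 12.94/0.106 = 122.075; AUC_ev,0→∞ = 331.695 + 122.075 = 453.77 mcg/mL·h
F = (AUC_ev/D_ev)/(AUC_iv/D_iv) = (453.77/800)/(1110.3335/200) = 0.5672125/5.5516675 = 0.1022

F = 0.102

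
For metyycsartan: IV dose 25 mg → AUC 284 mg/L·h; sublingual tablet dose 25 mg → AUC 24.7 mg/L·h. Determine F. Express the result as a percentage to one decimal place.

F = (AUC_ev / D_ev) / (AUC_iv / D_iv)
  = (24.7/25) / (284/25)
  = 0.988 / 11.36 = 0.0870
  = 8.70%

F = 8.7%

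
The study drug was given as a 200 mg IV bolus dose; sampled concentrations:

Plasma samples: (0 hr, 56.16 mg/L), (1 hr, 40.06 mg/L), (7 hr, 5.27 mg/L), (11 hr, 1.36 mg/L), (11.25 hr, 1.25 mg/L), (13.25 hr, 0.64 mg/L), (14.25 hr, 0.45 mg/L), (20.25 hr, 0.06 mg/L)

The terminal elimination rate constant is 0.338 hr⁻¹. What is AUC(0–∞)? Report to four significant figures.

AUC = 201.8 mg/L·hr

Trapezoidal AUC_0→20.25:
  [0→1]: (56.16+40.06)/2 × 1 = 48.11
  [1→7]: (40.06+5.27)/2 × 6 = 135.99
  [7→11]: (5.27+1.36)/2 × 4 = 13.26
  [11→11.25]: (1.36+1.25)/2 × 0.25 = 0.32625
  [11.25→13.25]: (1.25+0.64)/2 × 2 = 1.89
  [13.25→14.25]: (0.64+0.45)/2 × 1 = 0.545
  [14.25→20.25]: (0.45+0.06)/2 × 6 = 1.53
  Sum = 201.65125 mg/L·hr
Extrapolated tail: C_last / k_e = 0.06 / 0.338 = 0.178
AUC_0→∞ = 201.65125 + 0.178 = 201.82925 mg/L·hr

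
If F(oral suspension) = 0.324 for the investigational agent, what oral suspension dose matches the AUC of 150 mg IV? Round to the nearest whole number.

D_oral = 463 mg

For equal systemic exposure: F × D_ev = D_iv
D_ev = D_iv / F = 150 / 0.324 = 462.963 mg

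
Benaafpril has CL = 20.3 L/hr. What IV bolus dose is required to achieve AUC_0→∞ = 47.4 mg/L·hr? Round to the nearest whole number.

Dose_iv = CL × AUC_0→∞
     = 20.3 × 47.4 = 962.22 mg

Dose = 962 mg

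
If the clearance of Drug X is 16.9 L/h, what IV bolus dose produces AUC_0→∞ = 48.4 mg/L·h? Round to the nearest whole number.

Dose_iv = CL × AUC_0→∞
     = 16.9 × 48.4 = 817.96 mg

Dose = 818 mg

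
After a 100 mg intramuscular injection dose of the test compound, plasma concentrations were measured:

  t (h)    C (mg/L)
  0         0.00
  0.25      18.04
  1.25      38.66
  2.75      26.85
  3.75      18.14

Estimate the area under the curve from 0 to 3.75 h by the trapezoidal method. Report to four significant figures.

AUC = 102.2 mg/L·h

Trapezoidal AUC_0→3.75:
  [0→0.25]: (0.00+18.04)/2 × 0.25 = 2.255
  [0.25→1.25]: (18.04+38.66)/2 × 1 = 28.35
  [1.25→2.75]: (38.66+26.85)/2 × 1.5 = 49.1325
  [2.75→3.75]: (26.85+18.14)/2 × 1 = 22.495
  Sum = 102.2325 mg/L·h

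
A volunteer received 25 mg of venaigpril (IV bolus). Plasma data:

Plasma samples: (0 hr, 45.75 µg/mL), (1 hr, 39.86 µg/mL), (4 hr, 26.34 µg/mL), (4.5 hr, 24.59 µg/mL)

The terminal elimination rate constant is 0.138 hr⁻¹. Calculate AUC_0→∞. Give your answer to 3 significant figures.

Trapezoidal AUC_0→4.5:
  [0→1]: (45.75+39.86)/2 × 1 = 42.805
  [1→4]: (39.86+26.34)/2 × 3 = 99.3
  [4→4.5]: (26.34+24.59)/2 × 0.5 = 12.7325
  Sum = 154.8375 µg/mL·hr
Extrapolated tail: C_last / k_e = 24.59 / 0.138 = 178.188
AUC_0→∞ = 154.8375 + 178.188 = 333.0255 µg/mL·hr

AUC = 333 µg/mL·hr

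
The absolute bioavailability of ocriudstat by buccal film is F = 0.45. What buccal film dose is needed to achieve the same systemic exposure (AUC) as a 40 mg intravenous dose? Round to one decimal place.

For equal systemic exposure: F × D_ev = D_iv
D_ev = D_iv / F = 40 / 0.45 = 88.8889 mg

D_buccal = 88.9 mg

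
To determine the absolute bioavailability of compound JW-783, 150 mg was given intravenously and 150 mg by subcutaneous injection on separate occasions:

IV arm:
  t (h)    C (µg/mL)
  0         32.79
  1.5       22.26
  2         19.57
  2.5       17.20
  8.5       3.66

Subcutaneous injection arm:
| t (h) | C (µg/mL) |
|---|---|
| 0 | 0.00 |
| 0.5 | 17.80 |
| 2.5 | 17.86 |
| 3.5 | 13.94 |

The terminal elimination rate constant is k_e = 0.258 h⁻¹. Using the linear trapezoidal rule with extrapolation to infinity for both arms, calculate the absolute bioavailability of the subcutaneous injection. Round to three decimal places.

Trapezoidal AUC_0→8.5 (IV):
  [0→1.5]: (32.79+22.26)/2 × 1.5 = 41.2875
  [1.5→2]: (22.26+19.57)/2 × 0.5 = 10.4575
  [2→2.5]: (19.57+17.20)/2 × 0.5 = 9.1925
  [2.5→8.5]: (17.20+3.66)/2 × 6 = 62.58
  Sum = 123.5175 µg/mL·h
IV tail: 3.66/0.258 = 14.186; AUC_iv,0→∞ = 123.5175 + 14.186 = 137.7035 µg/mL·h
Trapezoidal AUC_0→3.5 (subcutaneous injection):
  [0→0.5]: (0.00+17.80)/2 × 0.5 = 4.45
  [0.5→2.5]: (17.80+17.86)/2 × 2 = 35.66
  [2.5→3.5]: (17.86+13.94)/2 × 1 = 15.9
  Sum = 56.01 µg/mL·h
subcutaneous injection tail: 13.94/0.258 = 54.031; AUC_ev,0→∞ = 56.01 + 54.031 = 110.041 µg/mL·h
F = (AUC_ev/D_ev)/(AUC_iv/D_iv) = (110.041/150)/(137.7035/150) = 0.733607/0.918023 = 0.7991

F = 0.799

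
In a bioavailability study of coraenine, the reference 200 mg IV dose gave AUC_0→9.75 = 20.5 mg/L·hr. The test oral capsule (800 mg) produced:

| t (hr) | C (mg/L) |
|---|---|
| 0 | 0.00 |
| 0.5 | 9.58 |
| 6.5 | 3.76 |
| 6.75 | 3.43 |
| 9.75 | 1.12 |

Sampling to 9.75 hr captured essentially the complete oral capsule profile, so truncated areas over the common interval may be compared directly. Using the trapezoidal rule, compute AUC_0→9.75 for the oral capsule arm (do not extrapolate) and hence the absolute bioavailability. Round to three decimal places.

Trapezoidal AUC_0→9.75 (oral capsule):
  [0→0.5]: (0.00+9.58)/2 × 0.5 = 2.395
  [0.5→6.5]: (9.58+3.76)/2 × 6 = 40.02
  [6.5→6.75]: (3.76+3.43)/2 × 0.25 = 0.89875
  [6.75→9.75]: (3.43+1.12)/2 × 3 = 6.825
  Sum = 50.13875 mg/L·hr
F = (AUC_ev/D_ev)/(AUC_iv/D_iv) = (50.13875/800)/(20.5/200) = 0.0626734/0.1025 = 0.6114

F = 0.611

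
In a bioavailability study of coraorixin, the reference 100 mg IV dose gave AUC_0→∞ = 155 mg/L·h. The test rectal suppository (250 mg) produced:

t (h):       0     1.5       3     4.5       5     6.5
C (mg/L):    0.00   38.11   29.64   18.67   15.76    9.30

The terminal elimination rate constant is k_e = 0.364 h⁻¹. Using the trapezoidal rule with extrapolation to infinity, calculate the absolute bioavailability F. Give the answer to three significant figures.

F = 0.435

Trapezoidal AUC_0→6.5 (rectal suppository):
  [0→1.5]: (0.00+38.11)/2 × 1.5 = 28.5825
  [1.5→3]: (38.11+29.64)/2 × 1.5 = 50.8125
  [3→4.5]: (29.64+18.67)/2 × 1.5 = 36.2325
  [4.5→5]: (18.67+15.76)/2 × 0.5 = 8.6075
  [5→6.5]: (15.76+9.30)/2 × 1.5 = 18.795
  Sum = 143.03 mg/L·h
Tail: C_last/k_e = 9.30/0.364 = 25.549
AUC_0→∞ (rectal suppository) = 143.03 + 25.549 = 168.579 mg/L·h
F = (AUC_ev/D_ev)/(AUC_iv/D_iv) = (168.579/250)/(155/100) = 0.674316/1.55 = 0.4350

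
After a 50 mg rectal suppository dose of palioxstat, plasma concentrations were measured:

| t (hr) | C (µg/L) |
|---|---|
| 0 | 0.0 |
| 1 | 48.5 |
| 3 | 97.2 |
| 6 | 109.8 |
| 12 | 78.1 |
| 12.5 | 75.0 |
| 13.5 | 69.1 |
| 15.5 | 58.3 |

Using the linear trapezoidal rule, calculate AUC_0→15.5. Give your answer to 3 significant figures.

Trapezoidal AUC_0→15.5:
  [0→1]: (0.0+48.5)/2 × 1 = 24.25
  [1→3]: (48.5+97.2)/2 × 2 = 145.7
  [3→6]: (97.2+109.8)/2 × 3 = 310.5
  [6→12]: (109.8+78.1)/2 × 6 = 563.7
  [12→12.5]: (78.1+75.0)/2 × 0.5 = 38.275
  [12.5→13.5]: (75.0+69.1)/2 × 1 = 72.05
  [13.5→15.5]: (69.1+58.3)/2 × 2 = 127.4
  Sum = 1281.875 µg/L·hr

AUC = 1280 µg/L·hr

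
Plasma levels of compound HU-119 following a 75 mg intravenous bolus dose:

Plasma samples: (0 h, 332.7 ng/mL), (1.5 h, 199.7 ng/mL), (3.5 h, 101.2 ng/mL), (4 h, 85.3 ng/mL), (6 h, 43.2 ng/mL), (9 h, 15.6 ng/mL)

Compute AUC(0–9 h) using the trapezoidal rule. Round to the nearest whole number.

AUC = 964 ng/mL·h

Trapezoidal AUC_0→9:
  [0→1.5]: (332.7+199.7)/2 × 1.5 = 399.3
  [1.5→3.5]: (199.7+101.2)/2 × 2 = 300.9
  [3.5→4]: (101.2+85.3)/2 × 0.5 = 46.625
  [4→6]: (85.3+43.2)/2 × 2 = 128.5
  [6→9]: (43.2+15.6)/2 × 3 = 88.2
  Sum = 963.525 ng/mL·h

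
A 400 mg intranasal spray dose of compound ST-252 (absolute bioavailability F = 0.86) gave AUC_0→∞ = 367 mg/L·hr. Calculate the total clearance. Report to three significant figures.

CL = F × Dose / AUC_0→∞
   = 0.86 × 400 / 367 = 0.93733 L/hr

CL = 0.937 L/hr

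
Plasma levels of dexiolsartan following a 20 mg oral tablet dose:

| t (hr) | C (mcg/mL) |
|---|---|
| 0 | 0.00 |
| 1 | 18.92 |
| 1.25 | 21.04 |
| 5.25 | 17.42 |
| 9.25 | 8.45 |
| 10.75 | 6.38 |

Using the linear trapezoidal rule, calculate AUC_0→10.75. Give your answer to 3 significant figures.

AUC = 154 mcg/mL·hr

Trapezoidal AUC_0→10.75:
  [0→1]: (0.00+18.92)/2 × 1 = 9.46
  [1→1.25]: (18.92+21.04)/2 × 0.25 = 4.995
  [1.25→5.25]: (21.04+17.42)/2 × 4 = 76.92
  [5.25→9.25]: (17.42+8.45)/2 × 4 = 51.74
  [9.25→10.75]: (8.45+6.38)/2 × 1.5 = 11.1225
  Sum = 154.2375 mcg/mL·hr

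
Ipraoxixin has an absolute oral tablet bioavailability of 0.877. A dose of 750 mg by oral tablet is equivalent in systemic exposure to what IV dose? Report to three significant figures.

D_iv = 658 mg

Systemic exposure from an extravascular dose = F × D_ev, so the equivalent IV dose is F × D_ev.
D_iv = F × D_ev = 0.877 × 750 = 657.75 mg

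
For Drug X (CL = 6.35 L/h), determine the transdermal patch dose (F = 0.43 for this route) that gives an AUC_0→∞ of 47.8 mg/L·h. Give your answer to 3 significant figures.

Dose = 706 mg

Dose = CL × AUC_0→∞ / F
     = 6.35 × 47.8 / 0.43 = 705.884 mg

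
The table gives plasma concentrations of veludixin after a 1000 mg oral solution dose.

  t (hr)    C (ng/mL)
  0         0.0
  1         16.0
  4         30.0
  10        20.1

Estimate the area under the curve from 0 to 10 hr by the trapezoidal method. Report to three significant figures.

AUC = 227 ng/mL·hr

Trapezoidal AUC_0→10:
  [0→1]: (0.0+16.0)/2 × 1 = 8.0
  [1→4]: (16.0+30.0)/2 × 3 = 69.0
  [4→10]: (30.0+20.1)/2 × 6 = 150.3
  Sum = 227.3 ng/mL·hr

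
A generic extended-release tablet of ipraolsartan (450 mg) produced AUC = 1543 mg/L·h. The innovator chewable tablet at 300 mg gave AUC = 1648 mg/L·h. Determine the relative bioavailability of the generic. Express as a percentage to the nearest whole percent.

F_rel = (AUC_test/D_test) / (AUC_ref/D_ref)
      = (1543/450) / (1648/300)
      = 3.42889 / 5.49333 = 0.6242 = 62.42%

F_rel = 62%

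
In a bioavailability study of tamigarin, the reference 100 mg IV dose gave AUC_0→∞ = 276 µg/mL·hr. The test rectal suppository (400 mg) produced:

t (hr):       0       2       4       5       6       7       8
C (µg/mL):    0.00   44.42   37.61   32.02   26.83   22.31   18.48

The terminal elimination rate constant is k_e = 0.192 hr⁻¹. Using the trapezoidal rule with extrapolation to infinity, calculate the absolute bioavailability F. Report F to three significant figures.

F = 0.301

Trapezoidal AUC_0→8 (rectal suppository):
  [0→2]: (0.00+44.42)/2 × 2 = 44.42
  [2→4]: (44.42+37.61)/2 × 2 = 82.03
  [4→5]: (37.61+32.02)/2 × 1 = 34.815
  [5→6]: (32.02+26.83)/2 × 1 = 29.425
  [6→7]: (26.83+22.31)/2 × 1 = 24.57
  [7→8]: (22.31+18.48)/2 × 1 = 20.395
  Sum = 235.655 µg/mL·hr
Tail: C_last/k_e = 18.48/0.192 = 96.250
AUC_0→∞ (rectal suppository) = 235.655 + 96.250 = 331.905 µg/mL·hr
F = (AUC_ev/D_ev)/(AUC_iv/D_iv) = (331.905/400)/(276/100) = 0.8297625/2.76 = 0.3006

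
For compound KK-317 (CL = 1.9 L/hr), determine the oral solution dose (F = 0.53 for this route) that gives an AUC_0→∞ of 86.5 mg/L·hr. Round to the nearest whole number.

Dose = CL × AUC_0→∞ / F
     = 1.9 × 86.5 / 0.53 = 310.094 mg

Dose = 310 mg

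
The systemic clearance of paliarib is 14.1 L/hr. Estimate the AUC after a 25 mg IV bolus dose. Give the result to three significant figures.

AUC = 1.77 mg/L·hr

AUC_0→∞ = Dose_iv / CL
        = 25 / 14.1 = 1.77305 mg/L·hr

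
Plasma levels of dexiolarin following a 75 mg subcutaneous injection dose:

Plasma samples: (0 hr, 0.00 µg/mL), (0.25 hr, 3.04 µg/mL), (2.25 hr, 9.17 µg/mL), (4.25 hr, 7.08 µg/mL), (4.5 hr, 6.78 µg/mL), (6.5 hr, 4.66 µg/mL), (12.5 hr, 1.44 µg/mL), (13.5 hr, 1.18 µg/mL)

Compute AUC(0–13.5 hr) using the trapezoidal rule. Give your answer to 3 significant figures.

AUC = 61.6 µg/mL·hr

Trapezoidal AUC_0→13.5:
  [0→0.25]: (0.00+3.04)/2 × 0.25 = 0.38
  [0.25→2.25]: (3.04+9.17)/2 × 2 = 12.21
  [2.25→4.25]: (9.17+7.08)/2 × 2 = 16.25
  [4.25→4.5]: (7.08+6.78)/2 × 0.25 = 1.7325
  [4.5→6.5]: (6.78+4.66)/2 × 2 = 11.44
  [6.5→12.5]: (4.66+1.44)/2 × 6 = 18.3
  [12.5→13.5]: (1.44+1.18)/2 × 1 = 1.31
  Sum = 61.6225 µg/mL·hr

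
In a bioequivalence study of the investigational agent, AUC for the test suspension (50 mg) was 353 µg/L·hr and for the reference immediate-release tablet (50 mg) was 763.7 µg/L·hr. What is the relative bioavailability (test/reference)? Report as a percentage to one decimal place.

F_rel = (AUC_test/D_test) / (AUC_ref/D_ref)
      = (353/50) / (763.7/50)
      = 7.06 / 15.274 = 0.4622 = 46.22%

F_rel = 46.2%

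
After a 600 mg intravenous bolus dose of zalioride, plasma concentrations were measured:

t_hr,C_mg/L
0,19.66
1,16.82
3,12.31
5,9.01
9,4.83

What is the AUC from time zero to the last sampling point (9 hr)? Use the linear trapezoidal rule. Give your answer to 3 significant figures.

AUC = 96.4 mg/L·hr

Trapezoidal AUC_0→9:
  [0→1]: (19.66+16.82)/2 × 1 = 18.24
  [1→3]: (16.82+12.31)/2 × 2 = 29.13
  [3→5]: (12.31+9.01)/2 × 2 = 21.32
  [5→9]: (9.01+4.83)/2 × 4 = 27.68
  Sum = 96.37 mg/L·hr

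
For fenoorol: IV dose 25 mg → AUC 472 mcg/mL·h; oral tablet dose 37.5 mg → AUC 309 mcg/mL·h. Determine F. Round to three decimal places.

F = 0.436

F = (AUC_ev / D_ev) / (AUC_iv / D_iv)
  = (309/37.5) / (472/25)
  = 8.24 / 18.88 = 0.4364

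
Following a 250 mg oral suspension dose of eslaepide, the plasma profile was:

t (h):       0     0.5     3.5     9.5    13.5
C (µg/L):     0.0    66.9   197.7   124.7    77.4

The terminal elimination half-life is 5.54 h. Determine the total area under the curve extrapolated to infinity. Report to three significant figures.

Trapezoidal AUC_0→13.5:
  [0→0.5]: (0.0+66.9)/2 × 0.5 = 16.725
  [0.5→3.5]: (66.9+197.7)/2 × 3 = 396.9
  [3.5→9.5]: (197.7+124.7)/2 × 6 = 967.2
  [9.5→13.5]: (124.7+77.4)/2 × 4 = 404.2
  Sum = 1785.025 µg/L·h
k_e = ln2 / t½ = 0.693147 / 5.54 = 0.1251 h^-1
Extrapolated tail: C_last / k_e = 77.4 / 0.1251 = 618.705
AUC_0→∞ = 1785.025 + 618.705 = 2403.73 µg/L·h

AUC = 2400 µg/L·h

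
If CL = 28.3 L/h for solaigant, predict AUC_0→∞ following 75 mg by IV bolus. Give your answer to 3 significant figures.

AUC_0→∞ = Dose_iv / CL
        = 75 / 28.3 = 2.65018 mg/L·h

AUC = 2.65 mg/L·h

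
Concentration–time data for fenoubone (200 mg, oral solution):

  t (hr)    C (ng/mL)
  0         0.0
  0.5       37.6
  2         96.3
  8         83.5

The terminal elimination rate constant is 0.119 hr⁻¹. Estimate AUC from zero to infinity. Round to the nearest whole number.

AUC = 1351 ng/mL·hr

Trapezoidal AUC_0→8:
  [0→0.5]: (0.0+37.6)/2 × 0.5 = 9.4
  [0.5→2]: (37.6+96.3)/2 × 1.5 = 100.425
  [2→8]: (96.3+83.5)/2 × 6 = 539.4
  Sum = 649.225 ng/mL·hr
Extrapolated tail: C_last / k_e = 83.5 / 0.119 = 701.681
AUC_0→∞ = 649.225 + 701.681 = 1350.906 ng/mL·hr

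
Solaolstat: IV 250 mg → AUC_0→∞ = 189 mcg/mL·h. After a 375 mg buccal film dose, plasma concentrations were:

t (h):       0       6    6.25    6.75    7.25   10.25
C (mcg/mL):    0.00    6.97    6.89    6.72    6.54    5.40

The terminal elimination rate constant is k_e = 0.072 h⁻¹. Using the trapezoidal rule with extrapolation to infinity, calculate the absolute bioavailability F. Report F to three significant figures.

F = 0.431

Trapezoidal AUC_0→10.25 (buccal film):
  [0→6]: (0.00+6.97)/2 × 6 = 20.91
  [6→6.25]: (6.97+6.89)/2 × 0.25 = 1.7325
  [6.25→6.75]: (6.89+6.72)/2 × 0.5 = 3.4025
  [6.75→7.25]: (6.72+6.54)/2 × 0.5 = 3.315
  [7.25→10.25]: (6.54+5.40)/2 × 3 = 17.91
  Sum = 47.27 mcg/mL·h
Tail: C_last/k_e = 5.40/0.072 = 75.000
AUC_0→∞ (buccal film) = 47.27 + 75.000 = 122.27 mcg/mL·h
F = (AUC_ev/D_ev)/(AUC_iv/D_iv) = (122.27/375)/(189/250) = 0.326053/0.756 = 0.4313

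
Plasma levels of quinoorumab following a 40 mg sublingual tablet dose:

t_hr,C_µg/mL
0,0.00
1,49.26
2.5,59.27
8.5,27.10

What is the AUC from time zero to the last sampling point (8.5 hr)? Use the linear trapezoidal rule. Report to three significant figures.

AUC = 365 µg/mL·hr

Trapezoidal AUC_0→8.5:
  [0→1]: (0.00+49.26)/2 × 1 = 24.63
  [1→2.5]: (49.26+59.27)/2 × 1.5 = 81.3975
  [2.5→8.5]: (59.27+27.10)/2 × 6 = 259.11
  Sum = 365.1375 µg/mL·hr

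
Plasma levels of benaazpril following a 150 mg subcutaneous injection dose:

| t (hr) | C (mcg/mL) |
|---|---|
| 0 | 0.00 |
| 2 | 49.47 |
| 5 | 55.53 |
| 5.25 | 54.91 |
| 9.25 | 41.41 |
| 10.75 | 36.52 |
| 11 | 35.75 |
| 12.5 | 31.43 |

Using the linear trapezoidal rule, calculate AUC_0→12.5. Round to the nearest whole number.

Trapezoidal AUC_0→12.5:
  [0→2]: (0.00+49.47)/2 × 2 = 49.47
  [2→5]: (49.47+55.53)/2 × 3 = 157.5
  [5→5.25]: (55.53+54.91)/2 × 0.25 = 13.805
  [5.25→9.25]: (54.91+41.41)/2 × 4 = 192.64
  [9.25→10.75]: (41.41+36.52)/2 × 1.5 = 58.4475
  [10.75→11]: (36.52+35.75)/2 × 0.25 = 9.03375
  [11→12.5]: (35.75+31.43)/2 × 1.5 = 50.385
  Sum = 531.28125 mcg/mL·hr

AUC = 531 mcg/mL·hr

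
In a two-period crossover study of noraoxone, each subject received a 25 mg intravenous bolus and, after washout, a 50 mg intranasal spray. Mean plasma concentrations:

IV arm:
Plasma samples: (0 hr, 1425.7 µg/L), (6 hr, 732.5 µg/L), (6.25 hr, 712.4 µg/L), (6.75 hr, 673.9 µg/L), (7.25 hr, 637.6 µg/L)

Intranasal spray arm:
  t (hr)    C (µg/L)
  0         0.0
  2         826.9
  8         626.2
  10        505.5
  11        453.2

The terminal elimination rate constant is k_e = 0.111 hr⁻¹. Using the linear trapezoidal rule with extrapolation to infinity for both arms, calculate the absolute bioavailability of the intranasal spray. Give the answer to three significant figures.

Trapezoidal AUC_0→7.25 (IV):
  [0→6]: (1425.7+732.5)/2 × 6 = 6474.6
  [6→6.25]: (732.5+712.4)/2 × 0.25 = 180.6125
  [6.25→6.75]: (712.4+673.9)/2 × 0.5 = 346.575
  [6.75→7.25]: (673.9+637.6)/2 × 0.5 = 327.875
  Sum = 7329.6625 µg/L·hr
IV tail: 637.6/0.111 = 5744.144; AUC_iv,0→∞ = 7329.6625 + 5744.144 = 13073.8065 µg/L·hr
Trapezoidal AUC_0→11 (intranasal spray):
  [0→2]: (0.0+826.9)/2 × 2 = 826.9
  [2→8]: (826.9+626.2)/2 × 6 = 4359.3
  [8→10]: (626.2+505.5)/2 × 2 = 1131.7
  [10→11]: (505.5+453.2)/2 × 1 = 479.35
  Sum = 6797.25 µg/L·hr
intranasal spray tail: 453.2/0.111 = 4082.883; AUC_ev,0→∞ = 6797.25 + 4082.883 = 10880.133 µg/L·hr
F = (AUC_ev/D_ev)/(AUC_iv/D_iv) = (10880.133/50)/(13073.8065/25) = 217.60266/522.95226 = 0.4161

F = 0.416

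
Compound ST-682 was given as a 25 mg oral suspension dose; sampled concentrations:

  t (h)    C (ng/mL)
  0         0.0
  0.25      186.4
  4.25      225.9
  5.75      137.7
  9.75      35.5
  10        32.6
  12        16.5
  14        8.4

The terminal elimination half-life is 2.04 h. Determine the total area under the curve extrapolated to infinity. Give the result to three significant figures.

Trapezoidal AUC_0→14:
  [0→0.25]: (0.0+186.4)/2 × 0.25 = 23.3
  [0.25→4.25]: (186.4+225.9)/2 × 4 = 824.6
  [4.25→5.75]: (225.9+137.7)/2 × 1.5 = 272.7
  [5.75→9.75]: (137.7+35.5)/2 × 4 = 346.4
  [9.75→10]: (35.5+32.6)/2 × 0.25 = 8.5125
  [10→12]: (32.6+16.5)/2 × 2 = 49.1
  [12→14]: (16.5+8.4)/2 × 2 = 24.9
  Sum = 1549.5125 ng/mL·h
k_e = ln2 / t½ = 0.693147 / 2.04 = 0.3398 h^-1
Extrapolated tail: C_last / k_e = 8.4 / 0.3398 = 24.720
AUC_0→∞ = 1549.5125 + 24.720 = 1574.2325 ng/mL·h

AUC = 1570 ng/mL·h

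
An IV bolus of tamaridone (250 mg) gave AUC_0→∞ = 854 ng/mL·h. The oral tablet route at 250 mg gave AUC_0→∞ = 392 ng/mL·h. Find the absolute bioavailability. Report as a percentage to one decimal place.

F = 45.9%

F = (AUC_ev / D_ev) / (AUC_iv / D_iv)
  = (392/250) / (854/250)
  = 1.568 / 3.416 = 0.4590
  = 45.90%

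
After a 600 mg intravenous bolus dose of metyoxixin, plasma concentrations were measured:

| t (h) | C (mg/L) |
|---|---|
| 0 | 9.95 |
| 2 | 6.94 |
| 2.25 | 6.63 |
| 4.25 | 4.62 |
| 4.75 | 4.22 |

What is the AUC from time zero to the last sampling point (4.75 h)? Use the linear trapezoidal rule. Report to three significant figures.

Trapezoidal AUC_0→4.75:
  [0→2]: (9.95+6.94)/2 × 2 = 16.89
  [2→2.25]: (6.94+6.63)/2 × 0.25 = 1.69625
  [2.25→4.25]: (6.63+4.62)/2 × 2 = 11.25
  [4.25→4.75]: (4.62+4.22)/2 × 0.5 = 2.21
  Sum = 32.04625 mg/L·h

AUC = 32.0 mg/L·h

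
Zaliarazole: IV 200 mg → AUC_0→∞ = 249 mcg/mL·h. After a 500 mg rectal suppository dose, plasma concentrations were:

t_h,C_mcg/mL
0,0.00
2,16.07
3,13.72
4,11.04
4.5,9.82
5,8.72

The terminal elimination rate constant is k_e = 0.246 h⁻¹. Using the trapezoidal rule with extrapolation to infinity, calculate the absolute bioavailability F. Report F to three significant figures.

F = 0.142

Trapezoidal AUC_0→5 (rectal suppository):
  [0→2]: (0.00+16.07)/2 × 2 = 16.07
  [2→3]: (16.07+13.72)/2 × 1 = 14.895
  [3→4]: (13.72+11.04)/2 × 1 = 12.38
  [4→4.5]: (11.04+9.82)/2 × 0.5 = 5.215
  [4.5→5]: (9.82+8.72)/2 × 0.5 = 4.635
  Sum = 53.195 mcg/mL·h
Tail: C_last/k_e = 8.72/0.246 = 35.447
AUC_0→∞ (rectal suppository) = 53.195 + 35.447 = 88.642 mcg/mL·h
F = (AUC_ev/D_ev)/(AUC_iv/D_iv) = (88.642/500)/(249/200) = 0.177284/1.245 = 0.1424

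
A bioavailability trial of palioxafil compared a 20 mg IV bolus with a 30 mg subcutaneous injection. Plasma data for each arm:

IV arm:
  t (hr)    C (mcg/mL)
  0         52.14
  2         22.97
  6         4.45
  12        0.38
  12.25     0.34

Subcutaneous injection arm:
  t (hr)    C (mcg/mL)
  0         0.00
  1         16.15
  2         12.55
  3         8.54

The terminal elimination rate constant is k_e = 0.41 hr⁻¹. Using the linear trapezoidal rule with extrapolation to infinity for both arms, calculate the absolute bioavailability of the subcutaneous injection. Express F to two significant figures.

Trapezoidal AUC_0→12.25 (IV):
  [0→2]: (52.14+22.97)/2 × 2 = 75.11
  [2→6]: (22.97+4.45)/2 × 4 = 54.84
  [6→12]: (4.45+0.38)/2 × 6 = 14.49
  [12→12.25]: (0.38+0.34)/2 × 0.25 = 0.09
  Sum = 144.53 mcg/mL·hr
IV tail: 0.34/0.41 = 0.829; AUC_iv,0→∞ = 144.53 + 0.829 = 145.359 mcg/mL·hr
Trapezoidal AUC_0→3 (subcutaneous injection):
  [0→1]: (0.00+16.15)/2 × 1 = 8.075
  [1→2]: (16.15+12.55)/2 × 1 = 14.35
  [2→3]: (12.55+8.54)/2 × 1 = 10.545
  Sum = 32.97 mcg/mL·hr
subcutaneous injection tail: 8.54/0.41 = 20.829; AUC_ev,0→∞ = 32.97 + 20.829 = 53.799 mcg/mL·hr
F = (AUC_ev/D_ev)/(AUC_iv/D_iv) = (53.799/30)/(145.359/20) = 1.7933/7.26795 = 0.2467

F = 0.25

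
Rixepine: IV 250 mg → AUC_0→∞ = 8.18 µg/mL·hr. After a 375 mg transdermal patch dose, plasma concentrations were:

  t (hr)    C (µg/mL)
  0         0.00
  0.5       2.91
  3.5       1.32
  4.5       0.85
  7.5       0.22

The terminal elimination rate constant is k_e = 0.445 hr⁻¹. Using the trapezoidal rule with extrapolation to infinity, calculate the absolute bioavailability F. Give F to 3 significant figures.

F = 0.836

Trapezoidal AUC_0→7.5 (transdermal patch):
  [0→0.5]: (0.00+2.91)/2 × 0.5 = 0.7275
  [0.5→3.5]: (2.91+1.32)/2 × 3 = 6.345
  [3.5→4.5]: (1.32+0.85)/2 × 1 = 1.085
  [4.5→7.5]: (0.85+0.22)/2 × 3 = 1.605
  Sum = 9.7625 µg/mL·hr
Tail: C_last/k_e = 0.22/0.445 = 0.494
AUC_0→∞ (transdermal patch) = 9.7625 + 0.494 = 10.2565 µg/mL·hr
F = (AUC_ev/D_ev)/(AUC_iv/D_iv) = (10.2565/375)/(8.18/250) = 0.0273507/0.03272 = 0.8359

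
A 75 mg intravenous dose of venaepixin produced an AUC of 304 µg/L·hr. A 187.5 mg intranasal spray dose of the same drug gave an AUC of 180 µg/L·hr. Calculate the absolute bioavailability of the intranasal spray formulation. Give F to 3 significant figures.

F = (AUC_ev / D_ev) / (AUC_iv / D_iv)
  = (180/187.5) / (304/75)
  = 0.96 / 4.05333 = 0.2368

F = 0.237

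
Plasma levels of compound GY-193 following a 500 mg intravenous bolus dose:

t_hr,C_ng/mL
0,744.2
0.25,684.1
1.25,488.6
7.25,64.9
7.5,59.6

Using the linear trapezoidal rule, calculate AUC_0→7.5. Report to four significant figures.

Trapezoidal AUC_0→7.5:
  [0→0.25]: (744.2+684.1)/2 × 0.25 = 178.5375
  [0.25→1.25]: (684.1+488.6)/2 × 1 = 586.35
  [1.25→7.25]: (488.6+64.9)/2 × 6 = 1660.5
  [7.25→7.5]: (64.9+59.6)/2 × 0.25 = 15.5625
  Sum = 2440.95 ng/mL·hr

AUC = 2441 ng/mL·hr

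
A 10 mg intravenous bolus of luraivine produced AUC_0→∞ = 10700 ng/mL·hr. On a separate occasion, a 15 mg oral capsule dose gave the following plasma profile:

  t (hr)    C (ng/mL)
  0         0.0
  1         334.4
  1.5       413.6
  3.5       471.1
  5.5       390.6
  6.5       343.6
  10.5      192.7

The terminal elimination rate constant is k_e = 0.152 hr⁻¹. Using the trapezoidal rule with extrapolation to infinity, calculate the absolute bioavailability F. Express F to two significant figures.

F = 0.30

Trapezoidal AUC_0→10.5 (oral capsule):
  [0→1]: (0.0+334.4)/2 × 1 = 167.2
  [1→1.5]: (334.4+413.6)/2 × 0.5 = 187.0
  [1.5→3.5]: (413.6+471.1)/2 × 2 = 884.7
  [3.5→5.5]: (471.1+390.6)/2 × 2 = 861.7
  [5.5→6.5]: (390.6+343.6)/2 × 1 = 367.1
  [6.5→10.5]: (343.6+192.7)/2 × 4 = 1072.6
  Sum = 3540.3 ng/mL·hr
Tail: C_last/k_e = 192.7/0.152 = 1267.763
AUC_0→∞ (oral capsule) = 3540.3 + 1267.763 = 4808.063 ng/mL·hr
F = (AUC_ev/D_ev)/(AUC_iv/D_iv) = (4808.063/15)/(10700/10) = 320.538/1070 = 0.2996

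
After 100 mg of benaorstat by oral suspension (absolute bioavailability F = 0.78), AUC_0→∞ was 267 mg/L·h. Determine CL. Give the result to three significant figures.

CL = 0.292 L/h

CL = F × Dose / AUC_0→∞
   = 0.78 × 100 / 267 = 0.292135 L/h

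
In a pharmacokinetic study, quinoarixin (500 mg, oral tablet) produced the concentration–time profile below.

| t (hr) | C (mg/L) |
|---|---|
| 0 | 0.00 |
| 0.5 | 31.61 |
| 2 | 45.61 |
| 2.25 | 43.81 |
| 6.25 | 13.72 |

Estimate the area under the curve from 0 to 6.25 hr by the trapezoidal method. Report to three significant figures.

AUC = 192 mg/L·hr

Trapezoidal AUC_0→6.25:
  [0→0.5]: (0.00+31.61)/2 × 0.5 = 7.9025
  [0.5→2]: (31.61+45.61)/2 × 1.5 = 57.915
  [2→2.25]: (45.61+43.81)/2 × 0.25 = 11.1775
  [2.25→6.25]: (43.81+13.72)/2 × 4 = 115.06
  Sum = 192.055 mg/L·hr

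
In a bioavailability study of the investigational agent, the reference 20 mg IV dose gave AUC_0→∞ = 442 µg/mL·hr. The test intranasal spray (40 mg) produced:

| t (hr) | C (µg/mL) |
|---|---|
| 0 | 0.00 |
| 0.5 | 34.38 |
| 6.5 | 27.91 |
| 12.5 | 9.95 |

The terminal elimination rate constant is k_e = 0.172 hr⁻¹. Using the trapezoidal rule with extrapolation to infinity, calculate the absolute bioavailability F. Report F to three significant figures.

F = 0.415

Trapezoidal AUC_0→12.5 (intranasal spray):
  [0→0.5]: (0.00+34.38)/2 × 0.5 = 8.595
  [0.5→6.5]: (34.38+27.91)/2 × 6 = 186.87
  [6.5→12.5]: (27.91+9.95)/2 × 6 = 113.58
  Sum = 309.045 µg/mL·hr
Tail: C_last/k_e = 9.95/0.172 = 57.849
AUC_0→∞ (intranasal spray) = 309.045 + 57.849 = 366.894 µg/mL·hr
F = (AUC_ev/D_ev)/(AUC_iv/D_iv) = (366.894/40)/(442/20) = 9.17235/22.1 = 0.4150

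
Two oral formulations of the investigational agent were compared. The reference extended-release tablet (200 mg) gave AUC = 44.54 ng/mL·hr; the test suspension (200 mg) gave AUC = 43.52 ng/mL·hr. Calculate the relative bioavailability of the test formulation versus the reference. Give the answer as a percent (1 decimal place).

F_rel = (AUC_test/D_test) / (AUC_ref/D_ref)
      = (43.52/200) / (44.54/200)
      = 0.2176 / 0.2227 = 0.9771 = 97.71%

F_rel = 97.7%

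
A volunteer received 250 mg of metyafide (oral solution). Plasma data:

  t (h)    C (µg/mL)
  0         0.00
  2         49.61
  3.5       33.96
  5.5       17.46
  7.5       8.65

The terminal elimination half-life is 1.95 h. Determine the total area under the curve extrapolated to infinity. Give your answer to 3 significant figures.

Trapezoidal AUC_0→7.5:
  [0→2]: (0.00+49.61)/2 × 2 = 49.61
  [2→3.5]: (49.61+33.96)/2 × 1.5 = 62.6775
  [3.5→5.5]: (33.96+17.46)/2 × 2 = 51.42
  [5.5→7.5]: (17.46+8.65)/2 × 2 = 26.11
  Sum = 189.8175 µg/mL·h
k_e = ln2 / t½ = 0.693147 / 1.95 = 0.3555 h^-1
Extrapolated tail: C_last / k_e = 8.65 / 0.3555 = 24.332
AUC_0→∞ = 189.8175 + 24.332 = 214.1495 µg/mL·h

AUC = 214 µg/mL·h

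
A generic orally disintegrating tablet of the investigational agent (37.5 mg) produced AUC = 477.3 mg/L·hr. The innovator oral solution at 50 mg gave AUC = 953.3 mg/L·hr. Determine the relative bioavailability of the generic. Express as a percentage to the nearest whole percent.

F_rel = (AUC_test/D_test) / (AUC_ref/D_ref)
      = (477.3/37.5) / (953.3/50)
      = 12.728 / 19.066 = 0.6676 = 66.76%

F_rel = 67%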